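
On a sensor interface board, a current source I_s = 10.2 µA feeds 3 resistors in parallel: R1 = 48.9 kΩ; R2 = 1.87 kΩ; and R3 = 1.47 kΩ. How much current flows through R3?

I ≈ 5.62 µA

Conductances: ΣG = 1/48.9 + 1/1.87 + 1/1.47 = 1.235 (1/kΩ).
By the current-divider rule, I = I_s · G_k/ΣG = 10.2 × 0.5506 = 5.616 µA.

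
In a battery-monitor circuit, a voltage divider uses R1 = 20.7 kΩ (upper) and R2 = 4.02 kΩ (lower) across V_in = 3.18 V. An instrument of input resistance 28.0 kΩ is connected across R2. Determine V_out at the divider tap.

The load sits in parallel with R2, giving an effective lower resistance R2' = R2·R_L/(R2+R_L) = 3.515 kΩ.
Now apply the divider: V_out = 3.18 × 0.1452 = 0.4616 V.

V_out ≈ 0.462 V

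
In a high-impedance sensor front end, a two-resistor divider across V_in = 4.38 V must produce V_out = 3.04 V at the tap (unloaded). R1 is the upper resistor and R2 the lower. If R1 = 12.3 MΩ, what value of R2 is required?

V_out/V_in = R2/(R1+R2) = 0.6941.
R2 = R1 · 0.6941/(1 − 0.6941) = 27.90 MΩ.

R2 ≈ 27.9 MΩ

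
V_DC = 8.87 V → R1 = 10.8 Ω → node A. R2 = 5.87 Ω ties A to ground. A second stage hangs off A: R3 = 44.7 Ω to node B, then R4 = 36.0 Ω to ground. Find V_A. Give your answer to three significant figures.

The second stage (R3 + R4 = 80.70 Ω) loads node A in parallel with R2.
Effective lower resistance at A: R2 ‖ 80.70 = 5.472 Ω.
First divider: V_A = V_DC · 5.472/(10.8 + 5.472) = 2.983 V.

V_A ≈ 2.98 V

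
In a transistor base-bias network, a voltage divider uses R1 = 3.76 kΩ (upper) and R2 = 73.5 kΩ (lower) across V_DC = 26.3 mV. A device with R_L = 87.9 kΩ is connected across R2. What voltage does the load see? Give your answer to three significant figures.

R2 ‖ R_L = (73.5 × 87.9)/(73.5 + 87.9) = 40.03 kΩ.
Voltage divider with the loaded lower leg: V_out = 26.3 × 40.03/(3.76 + 40.03) = 26.3 × 0.9141 = 24.04 mV.
(Unloaded it would be 25.0 mV; the load pulls it down.)

V_out ≈ 24.0 mV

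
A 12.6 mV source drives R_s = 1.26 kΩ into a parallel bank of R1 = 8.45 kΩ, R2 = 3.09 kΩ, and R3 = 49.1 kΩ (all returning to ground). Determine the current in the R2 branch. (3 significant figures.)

Parallel bank: R_p = 1/(1/8.45 + 1/3.09 + 1/49.1) = 2.163 kΩ.
Node voltage V_A = V_s · R_p/(R_s + R_p) = 12.6 × 0.6319 = 7.962 mV.
Branch current I = V_A/R2 = 7.962/3.09 = 2.577 µA.
(Check via current divider: I_total = 3.681 µA; share G_k/ΣG = 0.7000 → same result.)

I ≈ 2.58 µA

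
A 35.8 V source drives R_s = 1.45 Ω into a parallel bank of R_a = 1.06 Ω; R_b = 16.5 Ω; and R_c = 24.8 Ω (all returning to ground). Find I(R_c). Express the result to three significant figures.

Combine the parallel branches: R_p = (1/1.06 + 1/16.5 + 1/24.8)⁻¹ = 0.9576 Ω.
Node voltage V_A = V_in · R_p/(R_s + R_p) = 35.8 × 0.3977 = 14.24 V.
Branch current I = V_A/R_c = 14.24/24.8 = 0.5741 A.

I ≈ 0.574 A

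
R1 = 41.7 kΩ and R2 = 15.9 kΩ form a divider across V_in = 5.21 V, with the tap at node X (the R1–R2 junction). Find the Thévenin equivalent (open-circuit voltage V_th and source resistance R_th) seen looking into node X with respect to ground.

V_th ≈ 1.44 V, R_th ≈ 11.5 kΩ

With X open, the divider is unloaded: V_th = 5.21 × 15.9/57.60 = 1.438 V.
Looking into X with the source shorted: R_th = R1·R2/(R1+R2) = 41.70 × 15.9/57.60 = 11.51 kΩ.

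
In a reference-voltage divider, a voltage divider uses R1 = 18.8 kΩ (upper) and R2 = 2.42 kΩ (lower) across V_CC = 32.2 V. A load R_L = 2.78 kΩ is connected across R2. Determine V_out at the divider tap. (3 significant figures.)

First combine the lower leg with the load: R2 ‖ R_L = 1.294 kΩ.
Then V_out = V_CC · R2'/(R1 + R2') = 32.2 × 1.294/20.09 = 2.073 V.

V_out ≈ 2.07 V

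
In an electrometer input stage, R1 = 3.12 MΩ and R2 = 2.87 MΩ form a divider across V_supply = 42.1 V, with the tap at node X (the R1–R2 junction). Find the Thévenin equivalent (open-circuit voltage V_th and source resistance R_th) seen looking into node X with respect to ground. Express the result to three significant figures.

V_th is the unloaded tap voltage: V_supply · R2/(R1+R2) = 42.1 × 0.4791 = 20.17 V.
Looking into X with the source shorted: R_th = R1·R2/(R1+R2) = 3.120 × 2.87/5.990 = 1.495 MΩ.

V_th ≈ 20.2 V, R_th ≈ 1.49 MΩ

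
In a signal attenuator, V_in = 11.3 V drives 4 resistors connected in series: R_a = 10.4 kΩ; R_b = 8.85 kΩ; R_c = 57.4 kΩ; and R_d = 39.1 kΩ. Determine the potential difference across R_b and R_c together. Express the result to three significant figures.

V ≈ 6.47 V

Total series resistance ΣR = 10.4 + 8.85 + 57.4 + 39.1 = 115.8 kΩ.
R_{R_b..R_c} = 8.85 + 57.4 = 66.25 kΩ.
By the voltage-divider rule, V = 11.3 × 66.25/115.8 = 6.468 V.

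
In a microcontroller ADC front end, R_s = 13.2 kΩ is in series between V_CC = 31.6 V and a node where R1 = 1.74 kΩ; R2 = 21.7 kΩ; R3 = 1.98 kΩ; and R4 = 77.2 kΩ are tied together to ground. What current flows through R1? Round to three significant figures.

Parallel bank: R_p = 1/(1/1.74 + 1/21.7 + 1/1.98 + 1/77.2) = 0.8781 kΩ.
V_A = 31.6 × 0.8781/14.08 = 1.971 V.
I(R1) = V_A / R1 = 1.971/1.74 = 1.133 mA.
(Equivalently: I_total = 2.245 mA, then current-divider fraction G_k/ΣG = 0.5047.)

I ≈ 1.13 mA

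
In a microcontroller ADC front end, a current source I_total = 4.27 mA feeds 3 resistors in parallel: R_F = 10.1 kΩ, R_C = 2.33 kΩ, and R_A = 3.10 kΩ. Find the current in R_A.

Conductances: ΣG = 1/10.1 + 1/2.33 + 1/3.10 = 0.8508 (1/kΩ).
By the current-divider rule, I = I_total · G_k/ΣG = 4.27 × 0.3792 = 1.619 mA.

I ≈ 1.62 mA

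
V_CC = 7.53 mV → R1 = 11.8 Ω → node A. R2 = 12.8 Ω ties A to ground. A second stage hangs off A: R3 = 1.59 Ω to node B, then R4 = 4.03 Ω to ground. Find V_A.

V_A ≈ 1.87 mV

The second stage (R3 + R4 = 5.620 Ω) loads node A in parallel with R2.
Effective lower resistance at A: R2 ‖ 5.620 = 3.905 Ω.
V_A = 7.53 × 3.905/(11.8 + 3.905) = 1.872 mV.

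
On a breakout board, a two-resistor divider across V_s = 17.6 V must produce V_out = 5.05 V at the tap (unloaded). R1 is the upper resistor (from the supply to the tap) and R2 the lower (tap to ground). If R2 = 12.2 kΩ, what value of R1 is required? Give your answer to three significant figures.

The divider ratio is R2/(R1+R2) = 5.05/17.6 = 0.2869.
Rearranging, R1 = R2·(1−k)/k = 12.2 × 2.485 = 30.32 kΩ.

R1 ≈ 30.3 kΩ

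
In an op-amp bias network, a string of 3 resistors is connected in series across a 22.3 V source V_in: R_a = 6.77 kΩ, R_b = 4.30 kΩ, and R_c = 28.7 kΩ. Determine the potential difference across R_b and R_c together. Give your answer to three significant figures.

Series total: ΣR = 6.77 + 4.30 + 28.7 = 39.77 kΩ.
R_{R_b..R_c} = 4.30 + 28.7 = 33.00 kΩ.
Voltage divider: V = V_in · (33.00 / 39.77) = 22.3 × 0.8298 = 18.50 V.

V ≈ 18.5 V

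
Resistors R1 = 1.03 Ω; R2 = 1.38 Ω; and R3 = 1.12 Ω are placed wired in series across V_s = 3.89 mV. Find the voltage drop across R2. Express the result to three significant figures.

ΣR = 1.03 + 1.38 + 1.12 = 3.530 Ω.
V = V_s · R/ΣR = 3.89 × 0.3909 = 1.521 mV.

V ≈ 1.52 mV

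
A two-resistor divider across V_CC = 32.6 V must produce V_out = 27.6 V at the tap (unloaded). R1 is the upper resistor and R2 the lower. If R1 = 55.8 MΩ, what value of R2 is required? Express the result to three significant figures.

Required fraction k = V_out/V_CC = 0.8466.
Rearranging, R2 = R1·k/(1−k) = 55.8 × 5.520 = 308.0 MΩ.

R2 ≈ 308 MΩ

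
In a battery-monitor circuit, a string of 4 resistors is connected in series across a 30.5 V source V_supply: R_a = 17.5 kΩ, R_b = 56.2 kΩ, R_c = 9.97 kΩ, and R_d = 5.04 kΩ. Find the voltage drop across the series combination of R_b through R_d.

V ≈ 24.5 V

ΣR = 17.5 + 56.2 + 9.97 + 5.04 = 88.71 kΩ.
R_{R_b..R_d} = 56.2 + 9.97 + 5.04 = 71.21 kΩ.
By the voltage-divider rule, V = 30.5 × 71.21/88.71 = 24.48 V.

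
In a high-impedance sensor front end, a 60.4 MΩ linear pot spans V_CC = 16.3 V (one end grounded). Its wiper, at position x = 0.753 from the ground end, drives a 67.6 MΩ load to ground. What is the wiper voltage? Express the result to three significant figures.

Lower segment x·R_p = 45.48 MΩ; upper segment (1−x)·R_p = 14.92 MΩ.
R_L loads the lower segment: effective lower R = 27.19 MΩ.
Then V_out = V_CC · 27.19/(14.92 + 27.19) = 10.52 V.

V_out ≈ 10.5 V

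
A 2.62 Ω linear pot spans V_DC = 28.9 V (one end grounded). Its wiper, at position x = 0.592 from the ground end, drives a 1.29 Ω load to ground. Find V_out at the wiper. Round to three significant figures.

V_out ≈ 11.5 V

The pot divides into 1.069 Ω above the wiper and 1.551 Ω below.
(x·R_p) ‖ R_L = 0.7043 Ω.
Then V_out = V_DC · 0.7043/(1.069 + 0.7043) = 11.48 V.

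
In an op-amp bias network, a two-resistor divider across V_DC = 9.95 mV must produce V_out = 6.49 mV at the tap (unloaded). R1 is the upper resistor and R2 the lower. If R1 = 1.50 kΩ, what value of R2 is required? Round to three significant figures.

The divider ratio is R2/(R1+R2) = 6.49/9.95 = 0.6523.
Rearranging, R2 = R1·k/(1−k) = 1.50 × 1.876 = 2.814 kΩ.

R2 ≈ 2.81 kΩ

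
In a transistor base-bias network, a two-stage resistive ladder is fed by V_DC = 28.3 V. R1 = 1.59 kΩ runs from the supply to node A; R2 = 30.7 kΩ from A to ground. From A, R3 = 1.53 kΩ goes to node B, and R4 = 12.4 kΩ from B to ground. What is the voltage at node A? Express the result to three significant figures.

V_A ≈ 24.3 V

The second stage (R3 + R4 = 13.93 kΩ) loads node A in parallel with R2.
Effective lower resistance at A: R2 ‖ 13.93 = 9.582 kΩ.
V_A = 28.3 × 9.582/(1.59 + 9.582) = 24.27 V.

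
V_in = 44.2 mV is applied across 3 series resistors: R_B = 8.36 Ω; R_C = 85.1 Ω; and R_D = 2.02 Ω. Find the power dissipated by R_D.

The common current is I = 44.2/95.48 = 0.4629 mA.
V(R_D) = I·R = 0.9351 mV; P = V·I = 0.9351 × 0.4629 = 0.4329 µW.

P ≈ 0.433 µW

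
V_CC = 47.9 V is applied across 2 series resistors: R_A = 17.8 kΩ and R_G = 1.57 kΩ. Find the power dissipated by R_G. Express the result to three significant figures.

Series current I = V_CC/ΣR = 47.9/19.37 = 2.473 mA.
V(R_G) = I·R = 3.882 V; P = V·I = 3.882 × 2.473 = 9.601 mW.

P ≈ 9.60 mW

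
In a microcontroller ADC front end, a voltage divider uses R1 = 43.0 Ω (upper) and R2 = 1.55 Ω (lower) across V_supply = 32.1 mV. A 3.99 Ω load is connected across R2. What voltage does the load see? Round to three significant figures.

V_out ≈ 0.812 mV

R2 ‖ R_L = (1.55 × 3.99)/(1.55 + 3.99) = 1.116 Ω.
Then V_out = V_supply · R2'/(R1 + R2') = 32.1 × 1.116/44.12 = 0.8123 mV.
(Unloaded it would be 1.12 mV; the load pulls it down.)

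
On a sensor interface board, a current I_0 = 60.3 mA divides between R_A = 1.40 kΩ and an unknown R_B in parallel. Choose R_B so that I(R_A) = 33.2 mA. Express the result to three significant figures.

In a two-way split, I_A/I_0 = R_B/(R_A + R_B).
33.2/60.3 = R_B/(R_A + R_B) → R_B = R_A · (0.5506)/(1 − 0.5506) = 1.40 × 1.225 = 1.715 kΩ.

R_B ≈ 1.72 kΩ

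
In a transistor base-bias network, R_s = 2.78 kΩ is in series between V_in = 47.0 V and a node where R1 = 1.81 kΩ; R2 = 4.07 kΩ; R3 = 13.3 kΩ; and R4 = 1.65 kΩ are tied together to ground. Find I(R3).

I ≈ 0.691 mA

Combine the parallel branches: R_p = (1/1.81 + 1/4.07 + 1/13.3 + 1/1.65)⁻¹ = 0.6759 kΩ.
V_A = 47.0 × 0.6759/3.456 = 9.193 V.
Branch current I = V_A/R3 = 9.193/13.3 = 0.6912 mA.
(Check via current divider: I_total = 13.60 mA; share G_k/ΣG = 0.05082 → same result.)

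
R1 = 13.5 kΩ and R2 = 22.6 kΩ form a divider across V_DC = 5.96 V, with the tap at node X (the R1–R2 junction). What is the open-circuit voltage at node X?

V_th is the unloaded tap voltage: V_DC · R2/(R1+R2) = 5.96 × 0.6260 = 3.731 V.

V_th ≈ 3.73 V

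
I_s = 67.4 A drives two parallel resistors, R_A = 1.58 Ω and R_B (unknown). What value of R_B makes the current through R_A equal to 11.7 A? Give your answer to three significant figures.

R_B ≈ 0.332 Ω

The fraction through R_A equals R_B/(R_A+R_B).
11.7/67.4 = R_B/(R_A + R_B) → R_B = R_A · (0.1736)/(1 − 0.1736) = 1.58 × 0.2101 = 0.3319 Ω.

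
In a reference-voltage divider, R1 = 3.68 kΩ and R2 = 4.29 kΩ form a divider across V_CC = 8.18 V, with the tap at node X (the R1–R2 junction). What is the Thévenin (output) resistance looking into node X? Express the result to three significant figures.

With V_CC suppressed (replaced by a short), R_th = R1 ‖ R2 = (3.680 × 4.29)/(3.680 + 4.29) = 1.981 kΩ.

R_th ≈ 1.98 kΩ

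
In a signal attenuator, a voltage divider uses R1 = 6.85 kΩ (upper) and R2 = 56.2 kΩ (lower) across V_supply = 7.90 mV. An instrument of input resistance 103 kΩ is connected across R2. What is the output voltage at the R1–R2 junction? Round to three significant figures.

V_out ≈ 6.65 mV

R2 ‖ R_L = (56.2 × 103)/(56.2 + 103) = 36.36 kΩ.
Voltage divider with the loaded lower leg: V_out = 7.90 × 36.36/(6.85 + 36.36) = 7.90 × 0.8415 = 6.648 mV.
(Unloaded it would be 7.04 mV; the load pulls it down.)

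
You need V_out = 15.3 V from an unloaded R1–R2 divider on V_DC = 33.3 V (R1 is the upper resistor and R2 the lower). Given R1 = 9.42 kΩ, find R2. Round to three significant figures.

The divider ratio is R2/(R1+R2) = 15.3/33.3 = 0.4595.
Rearranging, R2 = R1·k/(1−k) = 9.42 × 0.8500 = 8.007 kΩ.

R2 ≈ 8.01 kΩ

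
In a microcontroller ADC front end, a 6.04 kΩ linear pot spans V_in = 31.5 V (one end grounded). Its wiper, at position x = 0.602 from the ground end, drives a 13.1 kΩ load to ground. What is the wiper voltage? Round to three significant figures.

V_out ≈ 17.1 V

The pot divides into 2.404 kΩ above the wiper and 3.636 kΩ below.
R_L loads the lower segment: effective lower R = 2.846 kΩ.
Loaded-divider output: V_out = 31.5 × 0.5421 = 17.08 V.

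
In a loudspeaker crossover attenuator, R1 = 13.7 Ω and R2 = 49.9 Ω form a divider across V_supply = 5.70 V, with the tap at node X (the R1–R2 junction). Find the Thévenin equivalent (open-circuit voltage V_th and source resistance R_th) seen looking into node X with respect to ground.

V_th ≈ 4.47 V, R_th ≈ 10.7 Ω

Open-circuit (no load on X): V_th = V_supply · R2/(R1 + R2) = 5.70 × 49.9/(13.70 + 49.9) = 4.472 V.
Looking into X with the source shorted: R_th = R1·R2/(R1+R2) = 13.70 × 49.9/63.60 = 10.75 Ω.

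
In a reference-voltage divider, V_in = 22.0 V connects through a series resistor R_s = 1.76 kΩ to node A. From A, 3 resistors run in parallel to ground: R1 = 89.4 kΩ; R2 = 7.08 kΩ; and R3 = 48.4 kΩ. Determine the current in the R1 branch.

Equivalent of the parallel group: R_p = 5.777 kΩ.
Node voltage V_A = V_in · R_p/(R_s + R_p) = 22.0 × 0.7665 = 16.86 V.
I(R1) = V_A / R1 = 16.86/89.4 = 0.1886 mA.

I ≈ 0.189 mA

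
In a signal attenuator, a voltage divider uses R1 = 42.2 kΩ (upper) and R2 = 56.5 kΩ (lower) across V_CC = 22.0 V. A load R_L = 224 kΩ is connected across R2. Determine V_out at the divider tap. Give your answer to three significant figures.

V_out ≈ 11.4 V

First combine the lower leg with the load: R2 ‖ R_L = 45.12 kΩ.
Now apply the divider: V_out = 22.0 × 0.5167 = 11.37 V.
(Unloaded it would be 12.6 V; the load pulls it down.)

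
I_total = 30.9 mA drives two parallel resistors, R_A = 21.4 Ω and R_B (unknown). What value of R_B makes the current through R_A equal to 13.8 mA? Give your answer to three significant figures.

R_B ≈ 17.3 Ω

The fraction through R_A equals R_B/(R_A+R_B).
With f = 0.4466, R_B = R_A · f/(1−f) = 21.4 × 0.8070 = 17.27 Ω.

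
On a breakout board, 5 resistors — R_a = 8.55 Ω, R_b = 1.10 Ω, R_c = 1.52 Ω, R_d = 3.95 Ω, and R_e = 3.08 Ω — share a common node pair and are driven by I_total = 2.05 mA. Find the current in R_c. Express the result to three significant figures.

I ≈ 0.596 mA

Conductances: ΣG = 1/8.55 + 1/1.10 + 1/1.52 + 1/3.95 + 1/3.08 = 2.262 (1/Ω).
Current divider: I(R_c) = I_total · G_k/ΣG = 2.05 × (0.6579/2.262) = 2.05 × 0.2909 = 0.5963 mA.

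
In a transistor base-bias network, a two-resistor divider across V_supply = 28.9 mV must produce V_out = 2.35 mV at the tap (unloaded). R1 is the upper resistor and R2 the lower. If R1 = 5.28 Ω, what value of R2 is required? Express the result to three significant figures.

The divider ratio is R2/(R1+R2) = 2.35/28.9 = 0.08131.
So R2 = R1 · V_out/(V_supply − V_out) = 5.28 × 2.35/(28.9 − 2.35) = 5.28 × 0.08851 = 0.4673 Ω.

R2 ≈ 0.467 Ω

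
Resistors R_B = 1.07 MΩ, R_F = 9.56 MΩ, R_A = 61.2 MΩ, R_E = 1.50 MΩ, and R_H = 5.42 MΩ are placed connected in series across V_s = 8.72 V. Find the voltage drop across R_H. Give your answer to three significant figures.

ΣR = 1.07 + 9.56 + 61.2 + 1.50 + 5.42 = 78.75 MΩ.
By the voltage-divider rule, V = 8.72 × 5.420/78.75 = 0.6002 V.

V ≈ 0.600 V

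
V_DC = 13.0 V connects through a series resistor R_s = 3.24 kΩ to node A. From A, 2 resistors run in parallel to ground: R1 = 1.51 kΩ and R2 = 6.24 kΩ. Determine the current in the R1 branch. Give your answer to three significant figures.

I ≈ 2.35 mA

Parallel bank: R_p = 1/(1/1.51 + 1/6.24) = 1.216 kΩ.
V_A = 13.0 × 1.216/4.456 = 3.547 V.
I(R1) = V_A / R1 = 3.547/1.51 = 2.349 mA.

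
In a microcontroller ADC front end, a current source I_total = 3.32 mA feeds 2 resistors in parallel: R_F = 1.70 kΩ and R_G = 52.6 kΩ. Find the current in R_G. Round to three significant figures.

For two parallel branches, I_k = I_total · (other R)/(sum of R).
So I = 3.32 × 1.70/54.30 = 0.1039 mA.

I ≈ 0.104 mA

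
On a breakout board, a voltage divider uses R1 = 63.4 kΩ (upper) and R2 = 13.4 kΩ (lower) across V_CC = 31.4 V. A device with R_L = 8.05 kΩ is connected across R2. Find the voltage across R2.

V_out ≈ 2.31 V

The load sits in parallel with R2, giving an effective lower resistance R2' = R2·R_L/(R2+R_L) = 5.029 kΩ.
Then V_out = V_CC · R2'/(R1 + R2') = 31.4 × 5.029/68.43 = 2.308 V.
(Unloaded it would be 5.48 V; the load pulls it down.)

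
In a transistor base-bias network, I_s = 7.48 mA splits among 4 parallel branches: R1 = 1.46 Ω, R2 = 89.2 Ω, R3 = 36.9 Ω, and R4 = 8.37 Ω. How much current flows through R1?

Total conductance ΣG = 1/1.46 + 1/89.2 + 1/36.9 + 1/8.37 = 0.8427 (units of 1/Ω).
R1 takes the fraction G_k/ΣG = 0.6849/0.8427 = 0.8128, so I = 7.48 × 0.8128 = 6.079 mA.

I ≈ 6.08 mA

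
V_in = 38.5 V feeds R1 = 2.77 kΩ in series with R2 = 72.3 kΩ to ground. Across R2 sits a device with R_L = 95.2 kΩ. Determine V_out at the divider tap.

V_out ≈ 36.1 V

First combine the lower leg with the load: R2 ‖ R_L = 41.09 kΩ.
Voltage divider with the loaded lower leg: V_out = 38.5 × 41.09/(2.77 + 41.09) = 38.5 × 0.9368 = 36.07 V.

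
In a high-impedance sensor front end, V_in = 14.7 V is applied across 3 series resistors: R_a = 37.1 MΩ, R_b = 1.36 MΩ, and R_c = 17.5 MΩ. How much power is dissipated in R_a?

The common current is I = 14.7/55.96 = 0.2627 µA.
V(R_a) = I·R = 9.746 V; P = V·I = 9.746 × 0.2627 = 2.560 µW.

P ≈ 2.56 µW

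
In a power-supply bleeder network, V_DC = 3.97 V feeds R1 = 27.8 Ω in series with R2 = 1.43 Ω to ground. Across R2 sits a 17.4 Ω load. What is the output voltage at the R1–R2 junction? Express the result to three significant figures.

R2 ‖ R_L = (1.43 × 17.4)/(1.43 + 17.4) = 1.321 Ω.
Voltage divider with the loaded lower leg: V_out = 3.97 × 1.321/(27.8 + 1.321) = 3.97 × 0.04538 = 0.1801 V.

V_out ≈ 0.180 V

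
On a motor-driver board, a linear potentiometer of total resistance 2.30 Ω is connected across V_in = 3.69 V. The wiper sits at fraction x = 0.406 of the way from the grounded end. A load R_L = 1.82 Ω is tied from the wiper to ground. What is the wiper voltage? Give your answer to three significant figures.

The pot divides into 1.366 Ω above the wiper and 0.9338 Ω below.
(x·R_p) ‖ R_L = 0.6172 Ω.
Then V_out = V_in · 0.6172/(1.366 + 0.6172) = 1.148 V.
(Unloaded: V_out = x·V_in = 1.50 V.)

V_out ≈ 1.15 V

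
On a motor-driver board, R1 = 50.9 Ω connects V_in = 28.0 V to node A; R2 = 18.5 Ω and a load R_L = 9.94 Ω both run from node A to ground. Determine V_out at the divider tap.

V_out ≈ 3.16 V

The load sits in parallel with R2, giving an effective lower resistance R2' = R2·R_L/(R2+R_L) = 6.466 Ω.
Now apply the divider: V_out = 28.0 × 0.1127 = 3.156 V.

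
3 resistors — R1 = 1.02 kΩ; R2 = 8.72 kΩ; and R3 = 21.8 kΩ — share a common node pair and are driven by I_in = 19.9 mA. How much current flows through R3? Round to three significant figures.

I ≈ 0.800 mA

ΣG = 1/1.02 + 1/8.72 + 1/21.8 = 1.141.
By the current-divider rule, I = I_in · G_k/ΣG = 19.9 × 0.04020 = 0.8001 mA.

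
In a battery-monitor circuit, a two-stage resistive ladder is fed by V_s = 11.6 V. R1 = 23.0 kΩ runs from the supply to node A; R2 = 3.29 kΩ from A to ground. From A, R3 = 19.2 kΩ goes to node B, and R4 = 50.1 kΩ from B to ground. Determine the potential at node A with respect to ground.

The second stage (R3 + R4 = 69.30 kΩ) loads node A in parallel with R2.
Effective lower resistance at A: R2 ‖ 69.30 = 3.141 kΩ.
First divider: V_A = V_s · 3.141/(23.0 + 3.141) = 1.394 V.

V_A ≈ 1.39 V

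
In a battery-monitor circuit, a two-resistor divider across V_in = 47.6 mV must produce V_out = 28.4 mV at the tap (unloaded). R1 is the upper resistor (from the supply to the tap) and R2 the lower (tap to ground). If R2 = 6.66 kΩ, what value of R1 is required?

The divider ratio is R2/(R1+R2) = 28.4/47.6 = 0.5966.
R1 = R2·(1/k − 1) = 6.66 × 0.6761 = 4.503 kΩ.

R1 ≈ 4.50 kΩ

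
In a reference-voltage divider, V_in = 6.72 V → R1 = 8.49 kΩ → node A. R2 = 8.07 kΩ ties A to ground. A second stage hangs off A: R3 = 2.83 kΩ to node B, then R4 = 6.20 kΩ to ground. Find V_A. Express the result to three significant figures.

The second stage (R3 + R4 = 9.030 kΩ) loads node A in parallel with R2.
Effective lower resistance at A: R2 ‖ 9.030 = 4.262 kΩ.
First divider: V_A = V_in · 4.262/(8.49 + 4.262) = 2.246 V.

V_A ≈ 2.25 V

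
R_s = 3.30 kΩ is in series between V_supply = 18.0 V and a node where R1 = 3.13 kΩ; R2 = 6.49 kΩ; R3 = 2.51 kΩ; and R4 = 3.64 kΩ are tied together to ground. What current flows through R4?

I ≈ 1.03 mA

Parallel bank: R_p = 1/(1/3.13 + 1/6.49 + 1/2.51 + 1/3.64) = 0.8721 kΩ.
Node voltage V_A = V_supply · R_p/(R_s + R_p) = 18.0 × 0.2090 = 3.762 V.
Branch current I = V_A/R4 = 3.762/3.64 = 1.034 mA.
(Check via current divider: I_total = 4.314 mA; share G_k/ΣG = 0.2396 → same result.)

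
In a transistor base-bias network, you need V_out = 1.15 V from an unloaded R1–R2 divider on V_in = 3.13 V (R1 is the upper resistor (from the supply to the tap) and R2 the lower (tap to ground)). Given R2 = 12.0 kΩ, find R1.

R1 ≈ 20.7 kΩ

The divider ratio is R2/(R1+R2) = 1.15/3.13 = 0.3674.
So R1 = R2 · (V_in/V_out − 1) = 12.0 × (3.13/1.15 − 1) = 12.0 × 1.722 = 20.66 kΩ.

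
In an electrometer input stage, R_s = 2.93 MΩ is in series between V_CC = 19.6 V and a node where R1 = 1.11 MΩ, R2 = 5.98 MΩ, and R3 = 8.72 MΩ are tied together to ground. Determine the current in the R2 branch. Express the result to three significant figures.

I ≈ 0.734 µA

Combine the parallel branches: R_p = (1/1.11 + 1/5.98 + 1/8.72)⁻¹ = 0.8454 MΩ.
Node voltage V_A = V_CC · R_p/(R_s + R_p) = 19.6 × 0.2239 = 4.389 V.
I(R2) = V_A / R2 = 4.389/5.98 = 0.7340 µA.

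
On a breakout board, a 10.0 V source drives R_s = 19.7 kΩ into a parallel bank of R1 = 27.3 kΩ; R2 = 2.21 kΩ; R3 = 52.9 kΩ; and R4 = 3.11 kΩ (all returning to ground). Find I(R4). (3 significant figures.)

I ≈ 0.185 mA

Equivalent of the parallel group: R_p = 1.205 kΩ.
V_A = 10.0 × 1.205/20.91 = 0.5766 V.
Branch current I = V_A/R4 = 0.5766/3.11 = 0.1854 mA.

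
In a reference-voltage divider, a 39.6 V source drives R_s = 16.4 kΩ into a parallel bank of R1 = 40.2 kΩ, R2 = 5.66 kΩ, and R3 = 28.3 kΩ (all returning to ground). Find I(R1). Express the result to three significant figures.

Parallel bank: R_p = 1/(1/40.2 + 1/5.66 + 1/28.3) = 4.221 kΩ.
Node voltage V_A = V_DC · R_p/(R_s + R_p) = 39.6 × 0.2047 = 8.106 V.
I(R1) = V_A / R1 = 8.106/40.2 = 0.2017 mA.

I ≈ 0.202 mA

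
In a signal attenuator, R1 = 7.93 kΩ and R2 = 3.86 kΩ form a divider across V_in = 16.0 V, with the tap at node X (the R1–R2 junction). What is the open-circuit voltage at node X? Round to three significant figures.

V_th ≈ 5.24 V

V_th is the unloaded tap voltage: V_in · R2/(R1+R2) = 16.0 × 0.3274 = 5.238 V.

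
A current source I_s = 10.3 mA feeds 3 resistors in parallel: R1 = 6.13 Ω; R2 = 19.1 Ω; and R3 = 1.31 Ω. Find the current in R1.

Conductances: ΣG = 1/6.13 + 1/19.1 + 1/1.31 = 0.9788 (1/Ω).
R1 takes the fraction G_k/ΣG = 0.1631/0.9788 = 0.1667, so I = 10.3 × 0.1667 = 1.717 mA.

I ≈ 1.72 mA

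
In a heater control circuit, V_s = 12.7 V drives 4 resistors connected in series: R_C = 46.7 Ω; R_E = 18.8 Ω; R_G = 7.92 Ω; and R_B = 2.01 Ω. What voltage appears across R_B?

V ≈ 0.338 V

Series total: ΣR = 46.7 + 18.8 + 7.92 + 2.01 = 75.43 Ω.
Voltage divider: V = V_s · (2.010 / 75.43) = 12.7 × 0.02665 = 0.3384 V.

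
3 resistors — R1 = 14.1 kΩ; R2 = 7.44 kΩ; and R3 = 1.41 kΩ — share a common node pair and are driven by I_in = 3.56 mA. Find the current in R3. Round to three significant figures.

I ≈ 2.76 mA

Conductances: ΣG = 1/14.1 + 1/7.44 + 1/1.41 = 0.9146 (1/kΩ).
Current divider: I(R3) = I_in · G_k/ΣG = 3.56 × (0.7092/0.9146) = 3.56 × 0.7755 = 2.761 mA.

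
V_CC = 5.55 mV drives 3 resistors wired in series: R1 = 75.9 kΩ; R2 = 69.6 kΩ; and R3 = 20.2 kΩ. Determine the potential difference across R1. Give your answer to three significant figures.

V ≈ 2.54 mV

Series total: ΣR = 75.9 + 69.6 + 20.2 = 165.7 kΩ.
V = V_CC · R/ΣR = 5.55 × 0.4581 = 2.542 mV.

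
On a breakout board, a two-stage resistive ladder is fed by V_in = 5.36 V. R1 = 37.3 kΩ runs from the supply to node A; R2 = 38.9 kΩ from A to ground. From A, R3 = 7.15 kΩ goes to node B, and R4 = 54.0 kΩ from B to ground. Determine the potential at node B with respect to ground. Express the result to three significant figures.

Node A sees R2 in parallel with the series input of stage 2, R3 + R4 = 61.15 kΩ.
Effective lower resistance at A: R2 ‖ 61.15 = 23.78 kΩ.
First divider: V_A = V_in · 23.78/(37.3 + 23.78) = 2.087 V.
Stage 2 is unloaded, so V_B = V_A · R4/(R3+R4) = 2.087 × 54.0/61.15 = 1.843 V.

V_B ≈ 1.84 V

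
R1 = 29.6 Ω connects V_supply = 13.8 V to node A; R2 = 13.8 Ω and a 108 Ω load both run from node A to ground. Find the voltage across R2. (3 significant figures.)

V_out ≈ 4.04 V

R2 ‖ R_L = (13.8 × 108)/(13.8 + 108) = 12.24 Ω.
Then V_out = V_supply · R2'/(R1 + R2') = 13.8 × 12.24/41.84 = 4.036 V.
(Unloaded it would be 4.39 V; the load pulls it down.)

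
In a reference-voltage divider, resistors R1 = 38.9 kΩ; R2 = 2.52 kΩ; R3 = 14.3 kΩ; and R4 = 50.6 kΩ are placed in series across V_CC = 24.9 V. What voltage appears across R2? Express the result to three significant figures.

V ≈ 0.590 V

ΣR = 38.9 + 2.52 + 14.3 + 50.6 = 106.3 kΩ.
Voltage divider: V = V_CC · (2.520 / 106.3) = 24.9 × 0.02370 = 0.5902 V.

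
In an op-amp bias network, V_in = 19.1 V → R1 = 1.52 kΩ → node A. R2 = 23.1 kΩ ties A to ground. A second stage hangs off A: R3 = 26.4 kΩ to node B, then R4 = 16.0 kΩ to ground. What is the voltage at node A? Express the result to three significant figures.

V_A ≈ 17.3 V

Looking into the second stage from A: R3 + R4 = 42.40 kΩ appears in parallel with R2.
Effective lower resistance at A: R2 ‖ 42.40 = 14.95 kΩ.
V_A = 19.1 × 14.95/(1.52 + 14.95) = 17.34 V.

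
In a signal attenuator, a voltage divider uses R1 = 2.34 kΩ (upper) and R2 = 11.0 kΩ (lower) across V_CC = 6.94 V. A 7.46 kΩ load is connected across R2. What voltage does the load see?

V_out ≈ 4.55 V

First combine the lower leg with the load: R2 ‖ R_L = 4.445 kΩ.
Now apply the divider: V_out = 6.94 × 0.6551 = 4.547 V.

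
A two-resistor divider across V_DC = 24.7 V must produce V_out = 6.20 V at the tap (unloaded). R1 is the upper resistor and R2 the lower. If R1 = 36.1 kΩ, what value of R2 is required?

The divider ratio is R2/(R1+R2) = 6.20/24.7 = 0.2510.
R2 = R1 · 0.2510/(1 − 0.2510) = 12.10 kΩ.

R2 ≈ 12.1 kΩ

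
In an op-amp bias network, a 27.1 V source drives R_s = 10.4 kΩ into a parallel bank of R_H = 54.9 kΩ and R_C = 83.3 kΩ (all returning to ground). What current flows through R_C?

I ≈ 0.248 mA

Equivalent of the parallel group: R_p = 33.09 kΩ.
V_A by voltage divider: V_A = 27.1 × 33.09/(10.4 + 33.09) = 20.62 V.
I(R_C) = V_A / R_C = 20.62/83.3 = 0.2475 mA.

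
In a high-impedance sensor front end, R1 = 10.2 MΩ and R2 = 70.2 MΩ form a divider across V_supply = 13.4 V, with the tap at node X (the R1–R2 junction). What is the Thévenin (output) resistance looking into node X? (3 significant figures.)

Zeroing V_supply shorts the top of R1 to ground, so R_th = R1 ‖ R2 = 8.906 MΩ.

R_th ≈ 8.91 MΩ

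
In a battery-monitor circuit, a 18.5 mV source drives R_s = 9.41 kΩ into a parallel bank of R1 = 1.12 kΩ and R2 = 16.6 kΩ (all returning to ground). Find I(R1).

I ≈ 1.66 µA

Parallel bank: R_p = 1/(1/1.12 + 1/16.6) = 1.049 kΩ.
Node voltage V_A = V_DC · R_p/(R_s + R_p) = 18.5 × 0.1003 = 1.856 mV.
I(R1) = V_A / R1 = 1.856/1.12 = 1.657 µA.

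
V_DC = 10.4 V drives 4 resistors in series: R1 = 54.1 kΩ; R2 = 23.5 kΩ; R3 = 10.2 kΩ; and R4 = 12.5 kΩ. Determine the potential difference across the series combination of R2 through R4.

V ≈ 4.79 V

Total series resistance ΣR = 54.1 + 23.5 + 10.2 + 12.5 = 100.3 kΩ.
R_{R2..R4} = 23.5 + 10.2 + 12.5 = 46.20 kΩ.
Voltage divider: V = V_DC · (46.20 / 100.3) = 10.4 × 0.4606 = 4.790 V.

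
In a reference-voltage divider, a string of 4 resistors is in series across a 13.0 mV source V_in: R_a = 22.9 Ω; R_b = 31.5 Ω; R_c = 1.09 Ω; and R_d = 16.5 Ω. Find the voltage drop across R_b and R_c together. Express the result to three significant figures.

Total series resistance ΣR = 22.9 + 31.5 + 1.09 + 16.5 = 71.99 Ω.
R_{R_b..R_c} = 31.5 + 1.09 = 32.59 Ω.
V = V_in · R/ΣR = 13.0 × 0.4527 = 5.885 mV.

V ≈ 5.89 mV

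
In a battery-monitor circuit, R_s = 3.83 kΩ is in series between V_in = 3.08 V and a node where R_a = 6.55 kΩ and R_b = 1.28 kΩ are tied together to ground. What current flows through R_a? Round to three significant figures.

I ≈ 0.103 mA

Parallel bank: R_p = 1/(1/6.55 + 1/1.28) = 1.071 kΩ.
V_A by voltage divider: V_A = 3.08 × 1.071/(3.83 + 1.071) = 0.6729 V.
Branch current I = V_A/R_a = 0.6729/6.55 = 0.1027 mA.
(Check via current divider: I_total = 0.6285 mA; share G_k/ΣG = 0.1635 → same result.)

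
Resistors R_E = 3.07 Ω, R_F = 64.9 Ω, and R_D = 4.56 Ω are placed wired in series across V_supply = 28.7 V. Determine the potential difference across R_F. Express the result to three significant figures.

V ≈ 25.7 V

Series total: ΣR = 3.07 + 64.9 + 4.56 = 72.53 Ω.
By the voltage-divider rule, V = 28.7 × 64.90/72.53 = 25.68 V.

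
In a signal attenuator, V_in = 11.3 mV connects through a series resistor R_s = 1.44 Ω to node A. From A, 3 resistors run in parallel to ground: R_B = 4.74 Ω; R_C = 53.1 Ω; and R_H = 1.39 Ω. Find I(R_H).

I ≈ 3.43 mA

Equivalent of the parallel group: R_p = 1.053 Ω.
V_A = 11.3 × 1.053/2.493 = 4.774 mV.
Branch current I = V_A/R_H = 4.774/1.39 = 3.435 mA.
(Equivalently: I_total = 4.532 mA, then current-divider fraction G_k/ΣG = 0.7579.)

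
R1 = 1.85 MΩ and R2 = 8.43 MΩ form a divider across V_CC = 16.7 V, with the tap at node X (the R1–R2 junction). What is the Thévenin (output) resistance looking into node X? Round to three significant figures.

R_th ≈ 1.52 MΩ

Looking into X with the source shorted: R_th = R1·R2/(R1+R2) = 1.850 × 8.43/10.28 = 1.517 MΩ.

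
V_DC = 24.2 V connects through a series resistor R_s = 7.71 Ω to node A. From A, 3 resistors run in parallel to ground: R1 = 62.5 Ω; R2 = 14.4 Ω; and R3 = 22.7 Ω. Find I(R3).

I ≈ 0.533 A

Equivalent of the parallel group: R_p = 7.722 Ω.
V_A by voltage divider: V_A = 24.2 × 7.722/(7.71 + 7.722) = 12.11 V.
Branch current I = V_A/R3 = 12.11/22.7 = 0.5335 A.
(Check via current divider: I_total = 1.568 A; share G_k/ΣG = 0.3402 → same result.)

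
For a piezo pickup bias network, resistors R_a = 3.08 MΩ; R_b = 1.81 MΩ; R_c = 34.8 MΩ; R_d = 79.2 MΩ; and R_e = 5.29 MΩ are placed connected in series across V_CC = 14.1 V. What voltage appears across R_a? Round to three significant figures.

Series total: ΣR = 3.08 + 1.81 + 34.8 + 79.2 + 5.29 = 124.2 MΩ.
By the voltage-divider rule, V = 14.1 × 3.080/124.2 = 0.3497 V.

V ≈ 0.350 V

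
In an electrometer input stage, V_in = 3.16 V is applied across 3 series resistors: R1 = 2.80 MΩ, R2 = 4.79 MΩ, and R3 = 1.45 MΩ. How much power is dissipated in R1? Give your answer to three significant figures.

The common current is I = 3.16/9.040 = 0.3496 µA.
P(R1) = I²·R1 = (0.3496)² × 2.80 = 0.3421 µW.

P ≈ 0.342 µW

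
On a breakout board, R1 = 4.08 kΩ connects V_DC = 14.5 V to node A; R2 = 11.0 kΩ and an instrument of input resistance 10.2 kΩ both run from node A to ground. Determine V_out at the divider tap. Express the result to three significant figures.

V_out ≈ 8.19 V

First combine the lower leg with the load: R2 ‖ R_L = 5.292 kΩ.
Voltage divider with the loaded lower leg: V_out = 14.5 × 5.292/(4.08 + 5.292) = 14.5 × 0.5647 = 8.188 V.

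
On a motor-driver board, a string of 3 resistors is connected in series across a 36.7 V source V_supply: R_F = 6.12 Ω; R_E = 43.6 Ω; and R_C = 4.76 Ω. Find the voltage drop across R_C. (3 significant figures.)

V ≈ 3.21 V

Series total: ΣR = 6.12 + 43.6 + 4.76 = 54.48 Ω.
V = V_supply · R/ΣR = 36.7 × 0.08737 = 3.207 V.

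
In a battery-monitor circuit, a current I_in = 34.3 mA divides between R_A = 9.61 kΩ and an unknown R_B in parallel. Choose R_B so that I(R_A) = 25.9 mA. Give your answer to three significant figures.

R_B ≈ 29.6 kΩ

In a two-way split, I_A/I_in = R_B/(R_A + R_B).
25.9/34.3 = R_B/(R_A + R_B) → R_B = R_A · (0.7551)/(1 − 0.7551) = 9.61 × 3.083 = 29.63 kΩ.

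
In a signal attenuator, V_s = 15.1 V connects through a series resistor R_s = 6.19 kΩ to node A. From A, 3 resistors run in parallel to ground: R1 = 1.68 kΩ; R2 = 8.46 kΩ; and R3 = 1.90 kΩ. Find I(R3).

Combine the parallel branches: R_p = (1/1.68 + 1/8.46 + 1/1.90)⁻¹ = 0.8066 kΩ.
V_A = 15.1 × 0.8066/6.997 = 1.741 V.
I(R3) = V_A / R3 = 1.741/1.90 = 0.9162 mA.

I ≈ 0.916 mA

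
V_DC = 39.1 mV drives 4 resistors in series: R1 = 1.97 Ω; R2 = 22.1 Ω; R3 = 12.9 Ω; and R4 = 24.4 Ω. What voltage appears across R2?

Series total: ΣR = 1.97 + 22.1 + 12.9 + 24.4 = 61.37 Ω.
V = V_DC · R/ΣR = 39.1 × 0.3601 = 14.08 mV.

V ≈ 14.1 mV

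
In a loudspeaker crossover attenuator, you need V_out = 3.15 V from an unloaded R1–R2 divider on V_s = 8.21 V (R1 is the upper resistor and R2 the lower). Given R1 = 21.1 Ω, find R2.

The divider ratio is R2/(R1+R2) = 3.15/8.21 = 0.3837.
Rearranging, R2 = R1·k/(1−k) = 21.1 × 0.6225 = 13.14 Ω.

R2 ≈ 13.1 Ω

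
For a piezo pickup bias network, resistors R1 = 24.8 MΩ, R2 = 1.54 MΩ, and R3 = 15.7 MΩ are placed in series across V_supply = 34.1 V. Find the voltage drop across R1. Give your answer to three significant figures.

V ≈ 20.1 V

ΣR = 24.8 + 1.54 + 15.7 = 42.04 MΩ.
By the voltage-divider rule, V = 34.1 × 24.80/42.04 = 20.12 V.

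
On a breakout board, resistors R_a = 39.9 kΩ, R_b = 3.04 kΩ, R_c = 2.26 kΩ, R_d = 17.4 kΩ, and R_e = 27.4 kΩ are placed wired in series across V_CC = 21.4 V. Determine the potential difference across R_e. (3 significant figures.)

ΣR = 39.9 + 3.04 + 2.26 + 17.4 + 27.4 = 90.00 kΩ.
V = V_CC · R/ΣR = 21.4 × 0.3044 = 6.515 V.

V ≈ 6.52 V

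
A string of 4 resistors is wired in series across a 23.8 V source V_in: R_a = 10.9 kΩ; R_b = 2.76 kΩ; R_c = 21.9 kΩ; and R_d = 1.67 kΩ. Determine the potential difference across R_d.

Series total: ΣR = 10.9 + 2.76 + 21.9 + 1.67 = 37.23 kΩ.
V = V_in · R/ΣR = 23.8 × 0.04486 = 1.068 V.

V ≈ 1.07 V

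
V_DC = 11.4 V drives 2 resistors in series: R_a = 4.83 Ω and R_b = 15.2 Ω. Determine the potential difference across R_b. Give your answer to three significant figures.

V ≈ 8.65 V

Total series resistance ΣR = 4.83 + 15.2 = 20.03 Ω.
V = V_DC · R/ΣR = 11.4 × 0.7589 = 8.651 V.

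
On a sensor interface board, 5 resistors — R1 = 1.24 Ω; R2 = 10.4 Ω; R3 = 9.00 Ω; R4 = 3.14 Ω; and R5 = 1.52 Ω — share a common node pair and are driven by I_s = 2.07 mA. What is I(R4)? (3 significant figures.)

I ≈ 0.331 mA

Total conductance ΣG = 1/1.24 + 1/10.4 + 1/9.00 + 1/3.14 + 1/1.52 = 1.990 (units of 1/Ω).
Current divider: I(R4) = I_s · G_k/ΣG = 2.07 × (0.3185/1.990) = 2.07 × 0.1600 = 0.3313 mA.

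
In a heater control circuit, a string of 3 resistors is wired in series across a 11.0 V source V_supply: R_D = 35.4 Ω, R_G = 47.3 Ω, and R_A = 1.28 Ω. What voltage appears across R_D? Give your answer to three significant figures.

V ≈ 4.64 V

Series total: ΣR = 35.4 + 47.3 + 1.28 = 83.98 Ω.
By the voltage-divider rule, V = 11.0 × 35.40/83.98 = 4.637 V.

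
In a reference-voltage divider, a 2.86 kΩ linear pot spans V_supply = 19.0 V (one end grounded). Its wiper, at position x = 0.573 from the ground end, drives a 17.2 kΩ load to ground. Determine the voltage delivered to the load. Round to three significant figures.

The pot divides into 1.221 kΩ above the wiper and 1.639 kΩ below.
Lower segment in parallel with the load: 1.639 ‖ 17.2 = 1.496 kΩ.
Loaded-divider output: V_out = 19.0 × 0.5506 = 10.46 V.
(Unloaded: V_out = x·V_supply = 10.9 V.)

V_out ≈ 10.5 V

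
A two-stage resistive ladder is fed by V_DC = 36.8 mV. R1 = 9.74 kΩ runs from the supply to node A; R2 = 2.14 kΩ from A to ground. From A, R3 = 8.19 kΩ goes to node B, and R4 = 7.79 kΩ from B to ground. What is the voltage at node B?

Looking into the second stage from A: R3 + R4 = 15.98 kΩ appears in parallel with R2.
R2 ‖ (R3+R4) = 1.887 kΩ.
So V_A = 36.8 × 0.1623 = 5.973 mV.
Then the unloaded second divider: V_B = V_A × R4/(R3+R4) = 5.973 × 0.4875 = 2.912 mV.

V_B ≈ 2.91 mV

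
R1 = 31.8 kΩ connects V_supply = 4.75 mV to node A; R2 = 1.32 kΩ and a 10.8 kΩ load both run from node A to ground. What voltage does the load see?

V_out ≈ 0.169 mV

First combine the lower leg with the load: R2 ‖ R_L = 1.176 kΩ.
Voltage divider with the loaded lower leg: V_out = 4.75 × 1.176/(31.8 + 1.176) = 4.75 × 0.03567 = 0.1694 mV.
(Unloaded it would be 0.189 mV; the load pulls it down.)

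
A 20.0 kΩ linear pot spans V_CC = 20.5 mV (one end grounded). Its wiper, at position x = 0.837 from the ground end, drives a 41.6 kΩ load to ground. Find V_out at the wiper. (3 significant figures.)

V_out ≈ 16.1 mV

Lower segment x·R_p = 16.74 kΩ; upper segment (1−x)·R_p = 3.260 kΩ.
Lower segment in parallel with the load: 16.74 ‖ 41.6 = 11.94 kΩ.
V_out = 20.5 × 11.94/(3.260 + 11.94) = 16.10 mV.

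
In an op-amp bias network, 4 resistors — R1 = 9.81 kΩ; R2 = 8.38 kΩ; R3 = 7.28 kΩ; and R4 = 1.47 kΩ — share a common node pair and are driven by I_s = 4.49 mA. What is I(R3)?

I ≈ 0.594 mA

ΣG = 1/9.81 + 1/8.38 + 1/7.28 + 1/1.47 = 1.039.
By the current-divider rule, I = I_s · G_k/ΣG = 4.49 × 0.1322 = 0.5937 mA.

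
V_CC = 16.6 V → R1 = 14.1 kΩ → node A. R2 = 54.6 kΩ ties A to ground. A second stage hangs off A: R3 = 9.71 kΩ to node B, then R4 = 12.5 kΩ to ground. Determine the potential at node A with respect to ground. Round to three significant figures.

V_A ≈ 8.77 V

The second stage (R3 + R4 = 22.21 kΩ) loads node A in parallel with R2.
R2 ‖ (R3+R4) = 15.79 kΩ.
V_A = 16.6 × 15.79/(14.1 + 15.79) = 8.769 V.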